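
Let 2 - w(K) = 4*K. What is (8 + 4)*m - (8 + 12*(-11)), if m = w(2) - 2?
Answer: 28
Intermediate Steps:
w(K) = 2 - 4*K
m = -8 (m = (2 - 4*2) - 2 = (2 - 8) - 2 = -6 - 2 = -8)
(8 + 4)*m - (8 + 12*(-11)) = (8 + 4)*(-8) - (8 + 12*(-11)) = 12*(-8) - (8 - 132) = -96 - 1*(-124) = -96 + 124 = 28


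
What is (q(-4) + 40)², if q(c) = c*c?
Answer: 3136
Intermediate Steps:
q(c) = c²
(q(-4) + 40)² = ((-4)² + 40)² = (16 + 40)² = 56² = 3136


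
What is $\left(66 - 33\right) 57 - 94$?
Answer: $1787$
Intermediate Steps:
$\left(66 - 33\right) 57 - 94 = 33 \cdot 57 - 94 = 1881 - 94 = 1787$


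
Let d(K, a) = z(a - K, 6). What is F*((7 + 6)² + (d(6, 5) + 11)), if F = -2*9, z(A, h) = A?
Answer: -3222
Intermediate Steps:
d(K, a) = a - K
F = -18
F*((7 + 6)² + (d(6, 5) + 11)) = -18*((7 + 6)² + ((5 - 1*6) + 11)) = -18*(13² + ((5 - 6) + 11)) = -18*(169 + (-1 + 11)) = -18*(169 + 10) = -18*179 = -3222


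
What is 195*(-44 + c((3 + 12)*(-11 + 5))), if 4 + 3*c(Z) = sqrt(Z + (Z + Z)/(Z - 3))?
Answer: -8840 + 65*I*sqrt(84630)/31 ≈ -8840.0 + 609.98*I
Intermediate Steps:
c(Z) = -4/3 + sqrt(Z + 2*Z/(-3 + Z))/3 (c(Z) = -4/3 + sqrt(Z + (Z + Z)/(Z - 3))/3 = -4/3 + sqrt(Z + (2*Z)/(-3 + Z))/3 = -4/3 + sqrt(Z + 2*Z/(-3 + Z))/3)
195*(-44 + c((3 + 12)*(-11 + 5))) = 195*(-44 + (-4/3 + sqrt(((3 + 12)*(-11 + 5))*(-1 + (3 + 12)*(-11 + 5))/(-3 + (3 + 12)*(-11 + 5)))/3)) = 195*(-44 + (-4/3 + sqrt((15*(-6))*(-1 + 15*(-6))/(-3 + 15*(-6)))/3)) = 195*(-44 + (-4/3 + sqrt(-90*(-1 - 90)/(-3 - 90))/3)) = 195*(-44 + (-4/3 + sqrt(-90*(-91)/(-93))/3)) = 195*(-44 + (-4/3 + sqrt(-90*(-1/93)*(-91))/3)) = 195*(-44 + (-4/3 + sqrt(-2730/31)/3)) = 195*(-44 + (-4/3 + (I*sqrt(84630)/31)/3)) = 195*(-44 + (-4/3 + I*sqrt(84630)/93)) = 195*(-136/3 + I*sqrt(84630)/93) = -8840 + 65*I*sqrt(84630)/31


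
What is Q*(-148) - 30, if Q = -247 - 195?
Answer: 65386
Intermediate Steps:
Q = -442
Q*(-148) - 30 = -442*(-148) - 30 = 65416 - 30 = 65386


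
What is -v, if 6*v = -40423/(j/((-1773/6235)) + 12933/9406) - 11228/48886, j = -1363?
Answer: 8463295251984464/5863239231582831 ≈ 1.4435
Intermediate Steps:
v = -8463295251984464/5863239231582831 (v = (-40423/(-1363/((-1773/6235)) + 12933/9406) - 11228/48886)/6 = (-40423/(-1363/((-1773*1/6235)) + 12933*(1/9406)) - 11228*1/48886)/6 = (-40423/(-1363/(-1773/6235) + 12933/9406) - 5614/24443)/6 = (-40423/(-1363*(-6235/1773) + 12933/9406) - 5614/24443)/6 = (-40423/(8498305/1773 + 12933/9406) - 5614/24443)/6 = (-40423/79957987039/16676838 - 5614/24443)/6 = (-40423*16676838/79957987039 - 5614/24443)/6 = (-674127822474/79957987039 - 5614/24443)/6 = (⅙)*(-16926590503968928/1954413077194277) = -8463295251984464/5863239231582831 ≈ -1.4435)
-v = -1*(-8463295251984464/5863239231582831) = 8463295251984464/5863239231582831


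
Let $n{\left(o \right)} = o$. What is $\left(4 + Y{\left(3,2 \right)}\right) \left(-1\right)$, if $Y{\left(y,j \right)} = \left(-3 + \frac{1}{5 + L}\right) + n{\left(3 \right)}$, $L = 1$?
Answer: $- \frac{25}{6} \approx -4.1667$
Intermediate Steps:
$Y{\left(y,j \right)} = \frac{1}{6}$ ($Y{\left(y,j \right)} = \left(-3 + \frac{1}{5 + 1}\right) + 3 = \left(-3 + \frac{1}{6}\right) + 3 = - \frac{17}{6} + 3 = \frac{1}{6}$)
$\left(4 + Y{\left(3,2 \right)}\right) \left(-1\right) = \left(4 + \frac{1}{6}\right) \left(-1\right) = \frac{25}{6} \left(-1\right) = - \frac{25}{6}$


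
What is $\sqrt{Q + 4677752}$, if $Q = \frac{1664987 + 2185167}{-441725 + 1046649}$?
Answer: $\frac{\sqrt{427936591448833462}}{302462} \approx 2162.8$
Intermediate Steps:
$Q = \frac{1925077}{302462}$ ($Q = \frac{3850154}{604924} = 3850154 \cdot \frac{1}{604924} = \frac{1925077}{302462} \approx 6.3647$)
$\sqrt{Q + 4677752} = \sqrt{\frac{1925077}{302462} + 4677752} = \sqrt{\frac{1414844150501}{302462}} = \frac{\sqrt{427936591448833462}}{302462}$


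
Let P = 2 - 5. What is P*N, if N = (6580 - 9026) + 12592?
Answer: -30438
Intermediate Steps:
P = -3
N = 10146 (N = -2446 + 12592 = 10146)
P*N = -3*10146 = -30438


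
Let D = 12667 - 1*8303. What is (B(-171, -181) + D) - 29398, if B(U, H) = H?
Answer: -25215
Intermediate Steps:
D = 4364 (D = 12667 - 8303 = 4364)
(B(-171, -181) + D) - 29398 = (-181 + 4364) - 29398 = 4183 - 29398 = -25215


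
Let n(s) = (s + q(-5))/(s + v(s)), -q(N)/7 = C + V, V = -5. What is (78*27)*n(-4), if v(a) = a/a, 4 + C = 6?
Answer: -11934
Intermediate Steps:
C = 2 (C = -4 + 6 = 2)
v(a) = 1
q(N) = 21 (q(N) = -7*(2 - 5) = -7*(-3) = 21)
n(s) = (21 + s)/(1 + s) (n(s) = (s + 21)/(s + 1) = (21 + s)/(1 + s))
(78*27)*n(-4) = (78*27)*((21 - 4)/(1 - 4)) = 2106*(17/(-3)) = 2106*(-⅓*17) = 2106*(-17/3) = -11934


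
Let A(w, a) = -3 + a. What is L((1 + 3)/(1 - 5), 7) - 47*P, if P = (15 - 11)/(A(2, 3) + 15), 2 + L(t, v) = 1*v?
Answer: -113/15 ≈ -7.5333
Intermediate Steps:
L(t, v) = -2 + v (L(t, v) = -2 + 1*v = -2 + v)
P = 4/15 (P = (15 - 11)/((-3 + 3) + 15) = 4/(0 + 15) = 4/15 ≈ 0.26667)
L((1 + 3)/(1 - 5), 7) - 47*P = (-2 + 7) - 47*4/15 = 5 - 188/15 = -113/15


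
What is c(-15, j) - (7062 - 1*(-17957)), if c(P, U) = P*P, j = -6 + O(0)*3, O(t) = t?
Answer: -24794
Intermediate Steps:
j = -6 (j = -6 + 0*3 = -6 + 0 = -6)
c(P, U) = P**2
c(-15, j) - (7062 - 1*(-17957)) = (-15)**2 - (7062 - 1*(-17957)) = 225 - (7062 + 17957) = 225 - 1*25019 = 225 - 25019 = -24794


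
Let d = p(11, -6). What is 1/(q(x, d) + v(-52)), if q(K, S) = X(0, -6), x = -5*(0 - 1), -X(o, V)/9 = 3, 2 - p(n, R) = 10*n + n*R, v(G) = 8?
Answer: -1/19 ≈ -0.052632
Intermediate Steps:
p(n, R) = 2 - 10*n - R*n (p(n, R) = 2 - (10*n + n*R) = 2 - (10*n + R*n) = 2 + (-10*n - R*n) = 2 - 10*n - R*n)
X(o, V) = -27 (X(o, V) = -9*3 = -27)
d = -42 (d = 2 - 10*11 - 1*(-6)*11 = 2 - 110 + 66 = -42)
x = 5 (x = -5*(-1) = 5)
q(K, S) = -27
1/(q(x, d) + v(-52)) = 1/(-27 + 8) = 1/(-19) = -1/19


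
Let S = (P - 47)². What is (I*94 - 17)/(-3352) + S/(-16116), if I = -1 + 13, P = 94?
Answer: -6327361/13505208 ≈ -0.46851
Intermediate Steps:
I = 12
S = 2209 (S = (94 - 47)² = 47² = 2209)
(I*94 - 17)/(-3352) + S/(-16116) = (12*94 - 17)/(-3352) + 2209/(-16116) = (1128 - 17)*(-1/3352) + 2209*(-1/16116) = 1111*(-1/3352) - 2209/16116 = -1111/3352 - 2209/16116 = -6327361/13505208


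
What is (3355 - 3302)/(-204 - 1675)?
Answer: -53/1879 ≈ -0.028206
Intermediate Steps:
(3355 - 3302)/(-204 - 1675) = 53/(-1879) = 53*(-1/1879) = -53/1879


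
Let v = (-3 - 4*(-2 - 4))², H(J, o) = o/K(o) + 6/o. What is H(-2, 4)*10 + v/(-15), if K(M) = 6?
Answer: -116/15 ≈ -7.7333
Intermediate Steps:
H(J, o) = 6/o + o/6 (H(J, o) = o/6 + 6/o = 6/o + o/6)
v = 441 (v = (-3 - 4*(-6))² = (-3 + 24)² = 21² = 441)
H(-2, 4)*10 + v/(-15) = (6/4 + (⅙)*4)*10 + 441/(-15) = (6*(¼) + ⅔)*10 + 441*(-1/15) = (3/2 + ⅔)*10 - 147/5 = (13/6)*10 - 147/5 = 65/3 - 147/5 = -116/15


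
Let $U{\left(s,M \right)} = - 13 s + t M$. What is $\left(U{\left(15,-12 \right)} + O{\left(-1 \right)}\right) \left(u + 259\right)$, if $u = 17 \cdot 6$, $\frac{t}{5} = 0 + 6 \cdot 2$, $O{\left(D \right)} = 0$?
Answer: $-330315$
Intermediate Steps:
$t = 60$ ($t = 5 \left(0 + 6 \cdot 2\right) = 5 \left(0 + 12\right) = 5 \cdot 12 = 60$)
$U{\left(s,M \right)} = - 13 s + 60 M$
$u = 102$
$\left(U{\left(15,-12 \right)} + O{\left(-1 \right)}\right) \left(u + 259\right) = \left(\left(\left(-13\right) 15 + 60 \left(-12\right)\right) + 0\right) \left(102 + 259\right) = \left(\left(-195 - 720\right) + 0\right) 361 = \left(-915 + 0\right) 361 = \left(-915\right) 361 = -330315$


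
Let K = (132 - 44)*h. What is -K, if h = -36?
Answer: 3168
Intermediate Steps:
K = -3168 (K = (132 - 44)*(-36) = 88*(-36) = -3168)
-K = -1*(-3168) = 3168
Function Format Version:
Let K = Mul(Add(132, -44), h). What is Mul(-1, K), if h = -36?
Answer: 3168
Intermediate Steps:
K = -3168 (K = Mul(Add(132, -44), -36) = Mul(88, -36) = -3168)
Mul(-1, K) = Mul(-1, -3168) = 3168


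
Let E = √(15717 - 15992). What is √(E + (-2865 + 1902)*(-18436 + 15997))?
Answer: √(2348757 + 5*I*√11) ≈ 1532.6 + 0.005*I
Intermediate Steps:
E = 5*I*√11 (E = √(-275) = 5*I*√11 ≈ 16.583*I)
√(E + (-2865 + 1902)*(-18436 + 15997)) = √(5*I*√11 + (-2865 + 1902)*(-18436 + 15997)) = √(5*I*√11 - 963*(-2439)) = √(5*I*√11 + 2348757) = √(2348757 + 5*I*√11)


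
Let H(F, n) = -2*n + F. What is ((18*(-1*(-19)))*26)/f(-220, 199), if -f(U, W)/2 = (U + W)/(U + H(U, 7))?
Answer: -672828/7 ≈ -96118.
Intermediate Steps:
H(F, n) = F - 2*n
f(U, W) = -2*(U + W)/(-14 + 2*U) (f(U, W) = -2*(U + W)/(U + (U - 2*7)) = -2*(U + W)/(U + (U - 14)) = -2*(U + W)/(U + (-14 + U)) = -2*(U + W)/(-14 + 2*U))
((18*(-1*(-19)))*26)/f(-220, 199) = ((18*(-1*(-19)))*26)/(((-1*(-220) - 1*199)/(-7 - 220))) = ((18*19)*26)/(((220 - 199)/(-227))) = (342*26)/((-1/227*21)) = 8892/(-21/227) = 8892*(-227/21) = -672828/7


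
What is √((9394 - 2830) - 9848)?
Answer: 2*I*√821 ≈ 57.306*I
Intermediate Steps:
√((9394 - 2830) - 9848) = √(6564 - 9848) = √(-3284) = 2*I*√821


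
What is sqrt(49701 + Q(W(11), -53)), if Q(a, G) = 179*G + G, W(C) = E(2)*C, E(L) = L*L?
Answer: sqrt(40161) ≈ 200.40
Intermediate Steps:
E(L) = L**2
W(C) = 4*C (W(C) = 2**2*C = 4*C)
Q(a, G) = 180*G
sqrt(49701 + Q(W(11), -53)) = sqrt(49701 + 180*(-53)) = sqrt(49701 - 9540) = sqrt(40161)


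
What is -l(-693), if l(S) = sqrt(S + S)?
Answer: -3*I*sqrt(154) ≈ -37.229*I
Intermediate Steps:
l(S) = sqrt(2)*sqrt(S) (l(S) = sqrt(2*S) = sqrt(2)*sqrt(S))
-l(-693) = -sqrt(2)*sqrt(-693) = -sqrt(2)*3*I*sqrt(77) = -3*I*sqrt(154)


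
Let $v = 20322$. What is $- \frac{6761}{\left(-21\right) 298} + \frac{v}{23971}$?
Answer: $\frac{289243007}{150010518} \approx 1.9282$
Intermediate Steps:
$- \frac{6761}{\left(-21\right) 298} + \frac{v}{23971} = - \frac{6761}{\left(-21\right) 298} + \frac{20322}{23971} = - \frac{6761}{-6258} + 20322 \cdot \frac{1}{23971} = \left(-6761\right) \left(- \frac{1}{6258}\right) + \frac{20322}{23971} = \frac{6761}{6258} + \frac{20322}{23971} = \frac{289243007}{150010518}$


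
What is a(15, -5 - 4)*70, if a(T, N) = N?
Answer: -630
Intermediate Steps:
a(15, -5 - 4)*70 = (-5 - 4)*70 = -9*70 = -630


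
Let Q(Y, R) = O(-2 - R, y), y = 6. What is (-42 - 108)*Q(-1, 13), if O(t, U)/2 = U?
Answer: -1800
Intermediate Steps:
O(t, U) = 2*U
Q(Y, R) = 12 (Q(Y, R) = 2*6 = 12)
(-42 - 108)*Q(-1, 13) = (-42 - 108)*12 = -150*12 = -1800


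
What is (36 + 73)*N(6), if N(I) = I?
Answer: 654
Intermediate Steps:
(36 + 73)*N(6) = (36 + 73)*6 = 109*6 = 654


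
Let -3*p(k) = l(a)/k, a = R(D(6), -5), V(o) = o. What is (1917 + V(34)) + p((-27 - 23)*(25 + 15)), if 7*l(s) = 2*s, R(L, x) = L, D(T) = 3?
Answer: 13657001/7000 ≈ 1951.0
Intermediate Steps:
a = 3
l(s) = 2*s/7 (l(s) = (2*s)/7 = 2*s/7)
p(k) = -2/(7*k) (p(k) = -(2/7)*3/(3*k) = -2/(7*k))
(1917 + V(34)) + p((-27 - 23)*(25 + 15)) = (1917 + 34) - 2*1/((-27 - 23)*(25 + 15))/7 = 1951 - 2/(7*((-50*40))) = 1951 - 2/7/(-2000) = 1951 - 2/7*(-1/2000) = 1951 + 1/7000 = 13657001/7000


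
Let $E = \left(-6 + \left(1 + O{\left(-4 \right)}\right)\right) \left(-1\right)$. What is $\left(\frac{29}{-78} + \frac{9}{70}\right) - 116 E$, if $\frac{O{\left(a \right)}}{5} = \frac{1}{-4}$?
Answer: $- \frac{989957}{1365} \approx -725.24$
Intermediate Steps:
$O{\left(a \right)} = - \frac{5}{4}$ ($O{\left(a \right)} = \frac{5}{-4} = 5 \left(- \frac{1}{4}\right) = - \frac{5}{4}$)
$E = \frac{25}{4}$ ($E = \left(-6 + \left(1 - \frac{5}{4}\right)\right) \left(-1\right) = \left(-6 - \frac{1}{4}\right) \left(-1\right) = \left(- \frac{25}{4}\right) \left(-1\right) = \frac{25}{4} \approx 6.25$)
$\left(\frac{29}{-78} + \frac{9}{70}\right) - 116 E = \left(\frac{29}{-78} + \frac{9}{70}\right) - 725 = \left(29 \left(- \frac{1}{78}\right) + 9 \cdot \frac{1}{70}\right) - 725 = \left(- \frac{29}{78} + \frac{9}{70}\right) - 725 = - \frac{332}{1365} - 725 = - \frac{989957}{1365}$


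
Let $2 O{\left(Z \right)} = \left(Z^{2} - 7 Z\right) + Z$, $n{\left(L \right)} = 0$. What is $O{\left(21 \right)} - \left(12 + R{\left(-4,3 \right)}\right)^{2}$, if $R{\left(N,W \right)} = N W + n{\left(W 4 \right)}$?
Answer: $\frac{315}{2} \approx 157.5$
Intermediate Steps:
$R{\left(N,W \right)} = N W$ ($R{\left(N,W \right)} = N W + 0 = N W$)
$O{\left(Z \right)} = \frac{Z^{2}}{2} - 3 Z$ ($O{\left(Z \right)} = \frac{\left(Z^{2} - 7 Z\right) + Z}{2} = \frac{Z^{2} - 6 Z}{2} = \frac{Z^{2}}{2} - 3 Z$)
$O{\left(21 \right)} - \left(12 + R{\left(-4,3 \right)}\right)^{2} = \frac{1}{2} \cdot 21 \left(-6 + 21\right) - \left(12 - 12\right)^{2} = \frac{1}{2} \cdot 21 \cdot 15 - \left(12 - 12\right)^{2} = \frac{315}{2} - 0^{2} = \frac{315}{2} - 0 = \frac{315}{2} + 0 = \frac{315}{2}$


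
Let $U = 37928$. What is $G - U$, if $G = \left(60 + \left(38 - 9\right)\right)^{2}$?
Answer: $-30007$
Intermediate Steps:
$G = 7921$ ($G = \left(60 + 29\right)^{2} = 89^{2} = 7921$)
$G - U = 7921 - 37928 = -30007$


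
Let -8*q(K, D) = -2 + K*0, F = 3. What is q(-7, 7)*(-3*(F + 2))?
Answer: -15/4 ≈ -3.7500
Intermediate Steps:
q(K, D) = ¼ (q(K, D) = -(-2 + K*0)/8 = -(-2 + 0)/8 = -⅛*(-2) = ¼)
q(-7, 7)*(-3*(F + 2)) = (-3*(3 + 2))/4 = (-3*5)/4 = (¼)*(-15) = -15/4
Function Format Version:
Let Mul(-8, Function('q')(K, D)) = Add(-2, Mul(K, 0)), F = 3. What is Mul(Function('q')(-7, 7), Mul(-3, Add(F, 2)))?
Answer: Rational(-15, 4) ≈ -3.7500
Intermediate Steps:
Function('q')(K, D) = Rational(1, 4) (Function('q')(K, D) = Mul(Rational(-1, 8), Add(-2, Mul(K, 0))) = Mul(Rational(-1, 8), Add(-2, 0)) = Mul(Rational(-1, 8), -2) = Rational(1, 4))
Mul(Function('q')(-7, 7), Mul(-3, Add(F, 2))) = Mul(Rational(1, 4), Mul(-3, Add(3, 2))) = Mul(Rational(1, 4), Mul(-3, 5)) = Mul(Rational(1, 4), -15) = Rational(-15, 4)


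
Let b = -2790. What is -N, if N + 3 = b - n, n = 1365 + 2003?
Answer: 6161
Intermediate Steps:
n = 3368
N = -6161 (N = -3 + (-2790 - 1*3368) = -3 + (-2790 - 3368) = -3 - 6158 = -6161)
-N = -1*(-6161) = 6161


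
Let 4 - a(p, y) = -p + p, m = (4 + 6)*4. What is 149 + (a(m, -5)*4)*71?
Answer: 1285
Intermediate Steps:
m = 40 (m = 10*4 = 40)
a(p, y) = 4 (a(p, y) = 4 - (-p + p) = 4 - 1*0 = 4 + 0 = 4)
149 + (a(m, -5)*4)*71 = 149 + (4*4)*71 = 149 + 16*71 = 149 + 1136 = 1285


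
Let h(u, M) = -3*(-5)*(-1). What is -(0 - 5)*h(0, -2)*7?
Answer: -525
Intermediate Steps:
h(u, M) = -15 (h(u, M) = 15*(-1) = -15)
-(0 - 5)*h(0, -2)*7 = -(0 - 5)*(-15)*7 = -(-5)*(-15)*7 = -1*75*7 = -75*7 = -525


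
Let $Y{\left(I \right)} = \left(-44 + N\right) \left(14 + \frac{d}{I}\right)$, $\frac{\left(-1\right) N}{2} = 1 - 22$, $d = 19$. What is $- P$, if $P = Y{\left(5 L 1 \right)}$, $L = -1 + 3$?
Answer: $\frac{159}{5} \approx 31.8$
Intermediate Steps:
$L = 2$
$N = 42$ ($N = - 2 \left(1 - 22\right) = \left(-2\right) \left(-21\right) = 42$)
$Y{\left(I \right)} = -28 - \frac{38}{I}$ ($Y{\left(I \right)} = \left(-44 + 42\right) \left(14 + \frac{19}{I}\right) = - 2 \left(14 + \frac{19}{I}\right) = -28 - \frac{38}{I}$)
$P = - \frac{159}{5}$ ($P = -28 - \frac{38}{5 \cdot 2 \cdot 1} = -28 - \frac{38}{10 \cdot 1} = -28 - \frac{38}{10} = -28 - \frac{19}{5} = - \frac{159}{5} \approx -31.8$)
$- P = \left(-1\right) \left(- \frac{159}{5}\right) = \frac{159}{5}$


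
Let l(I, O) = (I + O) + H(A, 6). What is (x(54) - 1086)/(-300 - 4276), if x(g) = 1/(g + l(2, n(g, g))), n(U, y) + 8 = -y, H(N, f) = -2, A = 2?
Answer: 8689/36608 ≈ 0.23735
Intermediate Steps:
n(U, y) = -8 - y
l(I, O) = -2 + I + O (l(I, O) = (I + O) - 2 = -2 + I + O)
x(g) = -⅛ (x(g) = 1/(g + (-2 + 2 + (-8 - g))) = 1/(g + (-8 - g)) = 1/(-8) = -⅛)
(x(54) - 1086)/(-300 - 4276) = (-⅛ - 1086)/(-300 - 4276) = -8689/8/(-4576) = -8689/8*(-1/4576) = 8689/36608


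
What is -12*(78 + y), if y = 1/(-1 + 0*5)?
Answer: -924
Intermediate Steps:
y = -1 (y = 1/(-1 + 0) = 1/(-1) = -1)
-12*(78 + y) = -12*(78 - 1) = -12*77 = -924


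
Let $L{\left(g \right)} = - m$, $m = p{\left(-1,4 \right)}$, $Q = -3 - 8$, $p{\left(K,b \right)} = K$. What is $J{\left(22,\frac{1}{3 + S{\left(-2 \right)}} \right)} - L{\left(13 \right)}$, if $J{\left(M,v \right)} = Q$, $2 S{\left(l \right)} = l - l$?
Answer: $-12$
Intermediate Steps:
$S{\left(l \right)} = 0$ ($S{\left(l \right)} = \frac{l - l}{2} = \frac{1}{2} \cdot 0 = 0$)
$Q = -11$
$m = -1$
$J{\left(M,v \right)} = -11$
$L{\left(g \right)} = 1$ ($L{\left(g \right)} = \left(-1\right) \left(-1\right) = 1$)
$J{\left(22,\frac{1}{3 + S{\left(-2 \right)}} \right)} - L{\left(13 \right)} = -11 - 1 = -12$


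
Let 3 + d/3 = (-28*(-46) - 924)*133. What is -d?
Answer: -145227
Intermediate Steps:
d = 145227 (d = -9 + 3*((-28*(-46) - 924)*133) = -9 + 3*((1288 - 924)*133) = -9 + 3*(364*133) = -9 + 3*48412 = -9 + 145236 = 145227)
-d = -1*145227 = -145227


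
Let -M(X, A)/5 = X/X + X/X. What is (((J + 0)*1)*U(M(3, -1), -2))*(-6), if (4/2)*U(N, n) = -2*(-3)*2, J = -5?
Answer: 180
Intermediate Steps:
M(X, A) = -10 (M(X, A) = -5*(X/X + X/X) = -5*(1 + 1) = -5*2 = -10)
U(N, n) = 6 (U(N, n) = (-2*(-3)*2)/2 = (6*2)/2 = (1/2)*12 = 6)
(((J + 0)*1)*U(M(3, -1), -2))*(-6) = (((-5 + 0)*1)*6)*(-6) = (-5*1*6)*(-6) = -5*6*(-6) = -30*(-6) = 180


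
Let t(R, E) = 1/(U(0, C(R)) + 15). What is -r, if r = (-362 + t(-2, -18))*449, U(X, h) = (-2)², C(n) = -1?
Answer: 3087773/19 ≈ 1.6251e+5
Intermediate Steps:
U(X, h) = 4
t(R, E) = 1/19 (t(R, E) = 1/(4 + 15) = 1/19)
r = -3087773/19 (r = (-362 + 1/19)*449 = -6877/19*449 = -3087773/19 ≈ -1.6251e+5)
-r = -1*(-3087773/19) = 3087773/19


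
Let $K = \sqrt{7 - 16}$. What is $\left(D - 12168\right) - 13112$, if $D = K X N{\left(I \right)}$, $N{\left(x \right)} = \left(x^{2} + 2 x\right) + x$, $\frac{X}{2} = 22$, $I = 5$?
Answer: $-25280 + 5280 i \approx -25280.0 + 5280.0 i$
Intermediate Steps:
$X = 44$ ($X = 2 \cdot 22 = 44$)
$N{\left(x \right)} = x^{2} + 3 x$
$K = 3 i$ ($K = \sqrt{-9} = 3 i \approx 3.0 i$)
$D = 5280 i$ ($D = 3 i 44 \cdot 5 \left(3 + 5\right) = 132 i 5 \cdot 8 = 132 i 40 = 5280 i \approx 5280.0 i$)
$\left(D - 12168\right) - 13112 = \left(5280 i - 12168\right) - 13112 = \left(-12168 + 5280 i\right) - 13112 = -25280 + 5280 i$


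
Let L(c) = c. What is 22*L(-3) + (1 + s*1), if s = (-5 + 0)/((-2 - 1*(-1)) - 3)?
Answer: -255/4 ≈ -63.750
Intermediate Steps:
s = 5/4 (s = -5/((-2 + 1) - 3) = -5/(-1 - 3) = -5/(-4) = -5*(-1/4) = 5/4 ≈ 1.2500)
22*L(-3) + (1 + s*1) = 22*(-3) + (1 + (5/4)*1) = -66 + (1 + 5/4) = -66 + 9/4 = -255/4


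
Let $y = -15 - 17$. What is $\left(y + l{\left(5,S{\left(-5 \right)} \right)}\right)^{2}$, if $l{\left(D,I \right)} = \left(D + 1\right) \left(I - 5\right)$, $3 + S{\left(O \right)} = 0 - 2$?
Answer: $8464$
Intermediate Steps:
$S{\left(O \right)} = -5$ ($S{\left(O \right)} = -3 + \left(0 - 2\right) = -3 - 2 = -5$)
$l{\left(D,I \right)} = \left(1 + D\right) \left(-5 + I\right)$
$y = -32$
$\left(y + l{\left(5,S{\left(-5 \right)} \right)}\right)^{2} = \left(-32 - 60\right)^{2} = \left(-92\right)^{2} = 8464$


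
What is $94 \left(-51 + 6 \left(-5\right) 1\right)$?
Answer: $-7614$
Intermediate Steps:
$94 \left(-51 + 6 \left(-5\right) 1\right) = 94 \left(-51 - 30\right) = 94 \left(-81\right) = -7614$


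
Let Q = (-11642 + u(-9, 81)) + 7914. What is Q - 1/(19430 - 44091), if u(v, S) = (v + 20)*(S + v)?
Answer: -72404695/24661 ≈ -2936.0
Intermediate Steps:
u(v, S) = (20 + v)*(S + v)
Q = -2936 (Q = (-11642 + ((-9)² + 20*81 + 20*(-9) + 81*(-9))) + 7914 = (-11642 + (81 + 1620 - 180 - 729)) + 7914 = (-11642 + 792) + 7914 = -10850 + 7914 = -2936)
Q - 1/(19430 - 44091) = -2936 - 1/(19430 - 44091) = -2936 - 1/(-24661) = -2936 - 1*(-1/24661) = -2936 + 1/24661 = -72404695/24661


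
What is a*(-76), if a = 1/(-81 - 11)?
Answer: 19/23 ≈ 0.82609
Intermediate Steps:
a = -1/92 (a = 1/(-92) = -1/92 ≈ -0.010870)
a*(-76) = -1/92*(-76) = 19/23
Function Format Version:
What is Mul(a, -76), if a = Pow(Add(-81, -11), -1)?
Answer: Rational(19, 23) ≈ 0.82609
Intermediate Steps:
a = Rational(-1, 92) (a = Pow(-92, -1) = Rational(-1, 92) ≈ -0.010870)
Mul(a, -76) = Mul(Rational(-1, 92), -76) = Rational(19, 23)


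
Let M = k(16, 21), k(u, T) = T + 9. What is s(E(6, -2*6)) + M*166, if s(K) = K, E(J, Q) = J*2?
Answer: 4992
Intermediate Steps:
k(u, T) = 9 + T
E(J, Q) = 2*J
M = 30 (M = 9 + 21 = 30)
s(E(6, -2*6)) + M*166 = 2*6 + 30*166 = 12 + 4980 = 4992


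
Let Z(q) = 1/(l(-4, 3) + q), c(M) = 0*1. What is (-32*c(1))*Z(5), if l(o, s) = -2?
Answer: 0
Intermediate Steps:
c(M) = 0
Z(q) = 1/(-2 + q)
(-32*c(1))*Z(5) = (-32*0)/(-2 + 5) = 0/3 = 0*(1/3) = 0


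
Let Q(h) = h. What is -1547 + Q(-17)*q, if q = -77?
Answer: -238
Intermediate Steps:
-1547 + Q(-17)*q = -1547 - 17*(-77) = -1547 + 1309 = -238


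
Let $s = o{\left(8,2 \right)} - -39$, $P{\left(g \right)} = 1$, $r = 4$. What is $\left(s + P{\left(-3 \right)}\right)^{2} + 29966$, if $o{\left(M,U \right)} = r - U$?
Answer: $31730$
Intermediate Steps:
$o{\left(M,U \right)} = 4 - U$
$s = 41$ ($s = \left(4 - 2\right) - -39 = \left(4 - 2\right) + 39 = 2 + 39 = 41$)
$\left(s + P{\left(-3 \right)}\right)^{2} + 29966 = \left(41 + 1\right)^{2} + 29966 = 42^{2} + 29966 = 1764 + 29966 = 31730$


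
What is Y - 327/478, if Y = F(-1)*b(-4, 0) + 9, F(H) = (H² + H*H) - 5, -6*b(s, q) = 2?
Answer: 4453/478 ≈ 9.3159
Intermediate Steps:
b(s, q) = -⅓ (b(s, q) = -⅙*2 = -⅓)
F(H) = -5 + 2*H² (F(H) = (H² + H²) - 5 = 2*H² - 5 = -5 + 2*H²)
Y = 10 (Y = (-5 + 2*(-1)²)*(-⅓) + 9 = (-5 + 2*1)*(-⅓) + 9 = (-5 + 2)*(-⅓) + 9 = -3*(-⅓) + 9 = 1 + 9 = 10)
Y - 327/478 = 10 - 327/478 = 4453/478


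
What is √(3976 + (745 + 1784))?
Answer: √6505 ≈ 80.654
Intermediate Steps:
√(3976 + (745 + 1784)) = √(3976 + 2529) = √6505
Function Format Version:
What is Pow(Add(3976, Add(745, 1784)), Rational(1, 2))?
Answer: Pow(6505, Rational(1, 2)) ≈ 80.654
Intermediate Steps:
Pow(Add(3976, Add(745, 1784)), Rational(1, 2)) = Pow(Add(3976, 2529), Rational(1, 2)) = Pow(6505, Rational(1, 2))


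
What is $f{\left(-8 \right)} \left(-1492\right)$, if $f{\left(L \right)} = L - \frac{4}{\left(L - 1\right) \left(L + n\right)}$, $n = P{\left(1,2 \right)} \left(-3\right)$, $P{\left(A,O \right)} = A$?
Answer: $\frac{1187632}{99} \approx 11996.0$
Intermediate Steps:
$n = -3$ ($n = 1 \left(-3\right) = -3$)
$f{\left(L \right)} = L - \frac{4}{\left(-1 + L\right) \left(-3 + L\right)}$ ($f{\left(L \right)} = L - \frac{4}{\left(L - 1\right) \left(L - 3\right)} = L - \frac{4}{\left(-1 + L\right) \left(-3 + L\right)}$)
$f{\left(-8 \right)} \left(-1492\right) = \frac{-4 + \left(-8\right)^{3} - 4 \left(-8\right)^{2} + 3 \left(-8\right)}{3 + \left(-8\right)^{2} - -32} \left(-1492\right) = \frac{-4 - 512 - 256 - 24}{3 + 64 + 32} \left(-1492\right) = \frac{-4 - 512 - 256 - 24}{99} \left(-1492\right) = \frac{1}{99} \left(-796\right) \left(-1492\right) = \left(- \frac{796}{99}\right) \left(-1492\right) = \frac{1187632}{99}$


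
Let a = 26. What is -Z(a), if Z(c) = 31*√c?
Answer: -31*√26 ≈ -158.07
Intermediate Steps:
-Z(a) = -31*√26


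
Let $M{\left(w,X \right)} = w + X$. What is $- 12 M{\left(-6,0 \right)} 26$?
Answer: $1872$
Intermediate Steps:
$M{\left(w,X \right)} = X + w$
$- 12 M{\left(-6,0 \right)} 26 = - 12 \left(0 - 6\right) 26 = \left(-12\right) \left(-6\right) 26 = 72 \cdot 26 = 1872$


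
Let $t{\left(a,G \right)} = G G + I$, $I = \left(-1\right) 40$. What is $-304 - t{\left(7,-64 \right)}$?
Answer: $-4360$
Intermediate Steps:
$I = -40$
$t{\left(a,G \right)} = -40 + G^{2}$ ($t{\left(a,G \right)} = G G - 40 = G^{2} - 40 = -40 + G^{2}$)
$-304 - t{\left(7,-64 \right)} = -304 - \left(-40 + \left(-64\right)^{2}\right) = -304 - \left(-40 + 4096\right) = -304 - 4056 = -4360$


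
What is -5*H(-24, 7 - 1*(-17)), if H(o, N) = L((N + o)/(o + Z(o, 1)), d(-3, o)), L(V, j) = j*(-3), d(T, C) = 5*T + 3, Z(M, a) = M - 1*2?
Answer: -180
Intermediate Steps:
Z(M, a) = -2 + M (Z(M, a) = M - 2 = -2 + M)
d(T, C) = 3 + 5*T
L(V, j) = -3*j
H(o, N) = 36 (H(o, N) = -3*(3 + 5*(-3)) = -3*(3 - 15) = -3*(-12) = 36)
-5*H(-24, 7 - 1*(-17)) = -5*36 = -180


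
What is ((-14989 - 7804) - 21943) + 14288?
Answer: -30448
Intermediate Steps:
((-14989 - 7804) - 21943) + 14288 = (-22793 - 21943) + 14288 = -44736 + 14288 = -30448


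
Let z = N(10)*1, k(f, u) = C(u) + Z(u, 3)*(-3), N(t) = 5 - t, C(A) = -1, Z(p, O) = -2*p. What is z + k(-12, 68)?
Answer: 402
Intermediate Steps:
k(f, u) = -1 + 6*u (k(f, u) = -1 - 2*u*(-3) = -1 + 6*u)
z = -5 (z = (5 - 1*10)*1 = (5 - 10)*1 = -5*1 = -5)
z + k(-12, 68) = -5 + (-1 + 6*68) = -5 + (-1 + 408) = -5 + 407 = 402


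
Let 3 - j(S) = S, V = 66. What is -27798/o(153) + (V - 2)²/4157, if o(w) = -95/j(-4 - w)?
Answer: 3697878976/78983 ≈ 46819.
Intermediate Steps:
j(S) = 3 - S
o(w) = -95/(7 + w) (o(w) = -95/(3 - (-4 - w)) = -95/(3 + (4 + w)) = -95/(7 + w))
-27798/o(153) + (V - 2)²/4157 = -27798/((-95/(7 + 153))) + (66 - 2)²/4157 = -27798/((-95/160)) + 64²*(1/4157) = -27798/((-95*1/160)) + 4096*(1/4157) = -27798/(-19/32) + 4096/4157 = -27798*(-32/19) + 4096/4157 = 889536/19 + 4096/4157 = 3697878976/78983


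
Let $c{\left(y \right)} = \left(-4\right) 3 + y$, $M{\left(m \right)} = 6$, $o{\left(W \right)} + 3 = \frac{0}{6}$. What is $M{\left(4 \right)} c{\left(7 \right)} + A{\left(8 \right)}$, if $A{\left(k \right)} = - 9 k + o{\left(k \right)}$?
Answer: $-105$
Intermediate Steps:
$o{\left(W \right)} = -3$ ($o{\left(W \right)} = -3 + \frac{0}{6} = -3 + 0 \cdot \frac{1}{6} = -3 + 0 = -3$)
$A{\left(k \right)} = -3 - 9 k$ ($A{\left(k \right)} = - 9 k - 3 = -3 - 9 k$)
$c{\left(y \right)} = -12 + y$
$M{\left(4 \right)} c{\left(7 \right)} + A{\left(8 \right)} = 6 \left(-12 + 7\right) - 75 = 6 \left(-5\right) - 75 = -30 - 75 = -105$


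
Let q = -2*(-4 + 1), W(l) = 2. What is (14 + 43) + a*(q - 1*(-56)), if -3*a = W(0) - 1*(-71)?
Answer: -4355/3 ≈ -1451.7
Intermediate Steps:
q = 6 (q = -2*(-3) = 6)
a = -73/3 (a = -(2 - 1*(-71))/3 = -(2 + 71)/3 = -1/3*73 = -73/3 ≈ -24.333)
(14 + 43) + a*(q - 1*(-56)) = (14 + 43) - 73*(6 - 1*(-56))/3 = 57 - 73*(6 + 56)/3 = 57 - 73/3*62 = 57 - 4526/3 = -4355/3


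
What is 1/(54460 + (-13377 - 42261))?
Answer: -1/1178 ≈ -0.00084890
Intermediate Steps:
1/(54460 + (-13377 - 42261)) = 1/(54460 - 55638) = 1/(-1178) = -1/1178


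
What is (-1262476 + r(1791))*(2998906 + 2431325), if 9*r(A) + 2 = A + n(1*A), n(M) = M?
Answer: -6853376286736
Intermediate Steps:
r(A) = -2/9 + 2*A/9 (r(A) = -2/9 + (A + 1*A)/9 = -2/9 + (A + A)/9 = -2/9 + (2*A)/9 = -2/9 + 2*A/9)
(-1262476 + r(1791))*(2998906 + 2431325) = (-1262476 + (-2/9 + (2/9)*1791))*(2998906 + 2431325) = (-1262476 + (-2/9 + 398))*5430231 = (-1262476 + 3580/9)*5430231 = -11358704/9*5430231 = -6853376286736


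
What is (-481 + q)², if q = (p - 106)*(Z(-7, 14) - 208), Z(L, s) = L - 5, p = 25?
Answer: 300640921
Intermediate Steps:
Z(L, s) = -5 + L
q = 17820 (q = (25 - 106)*((-5 - 7) - 208) = -81*(-12 - 208) = -81*(-220) = 17820)
(-481 + q)² = (-481 + 17820)² = 17339² = 300640921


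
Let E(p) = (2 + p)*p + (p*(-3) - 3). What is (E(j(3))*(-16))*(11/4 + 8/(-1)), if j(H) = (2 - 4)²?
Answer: 756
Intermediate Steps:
j(H) = 4 (j(H) = (-2)² = 4)
E(p) = -3 - 3*p + p*(2 + p) (E(p) = p*(2 + p) + (-3*p - 3) = p*(2 + p) + (-3 - 3*p) = -3 - 3*p + p*(2 + p))
(E(j(3))*(-16))*(11/4 + 8/(-1)) = ((-3 + 4² - 1*4)*(-16))*(11/4 + 8/(-1)) = ((-3 + 16 - 4)*(-16))*(11*(¼) + 8*(-1)) = (9*(-16))*(11/4 - 8) = -144*(-21/4) = 756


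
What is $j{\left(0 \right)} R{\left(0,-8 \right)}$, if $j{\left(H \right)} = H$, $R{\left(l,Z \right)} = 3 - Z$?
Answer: $0$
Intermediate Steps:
$j{\left(0 \right)} R{\left(0,-8 \right)} = 0 \left(3 - -8\right) = 0 \left(3 + 8\right) = 0 \cdot 11 = 0$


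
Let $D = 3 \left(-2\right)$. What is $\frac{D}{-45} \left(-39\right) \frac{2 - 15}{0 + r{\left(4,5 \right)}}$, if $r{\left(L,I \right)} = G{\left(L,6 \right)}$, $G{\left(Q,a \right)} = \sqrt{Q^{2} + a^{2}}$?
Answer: $\frac{13 \sqrt{13}}{5} \approx 9.3744$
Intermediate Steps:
$r{\left(L,I \right)} = \sqrt{36 + L^{2}}$ ($r{\left(L,I \right)} = \sqrt{L^{2} + 6^{2}} = \sqrt{L^{2} + 36} = \sqrt{36 + L^{2}}$)
$D = -6$
$\frac{D}{-45} \left(-39\right) \frac{2 - 15}{0 + r{\left(4,5 \right)}} = - \frac{6}{-45} \left(-39\right) \frac{2 - 15}{0 + \sqrt{36 + 4^{2}}} = \left(-6\right) \left(- \frac{1}{45}\right) \left(-39\right) \left(- \frac{13}{0 + \sqrt{36 + 16}}\right) = \frac{2}{15} \left(-39\right) \left(- \frac{13}{0 + \sqrt{52}}\right) = - \frac{26 \left(- \frac{13}{0 + 2 \sqrt{13}}\right)}{5} = - \frac{26 \left(- \frac{13}{2 \sqrt{13}}\right)}{5} = - \frac{26 \left(- 13 \frac{\sqrt{13}}{26}\right)}{5} = - \frac{26 \left(- \frac{\sqrt{13}}{2}\right)}{5} = \frac{13 \sqrt{13}}{5}$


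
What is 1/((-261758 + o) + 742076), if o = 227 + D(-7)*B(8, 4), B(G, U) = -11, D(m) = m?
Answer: 1/480622 ≈ 2.0806e-6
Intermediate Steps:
o = 304 (o = 227 - 7*(-11) = 227 + 77 = 304)
1/((-261758 + o) + 742076) = 1/((-261758 + 304) + 742076) = 1/(-261454 + 742076) = 1/480622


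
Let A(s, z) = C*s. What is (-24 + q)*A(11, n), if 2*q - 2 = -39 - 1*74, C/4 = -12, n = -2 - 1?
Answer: 41976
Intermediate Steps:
n = -3
C = -48 (C = 4*(-12) = -48)
q = -111/2 (q = 1 + (-39 - 1*74)/2 = 1 + (-39 - 74)/2 = 1 + (½)*(-113) = 1 - 113/2 = -111/2 ≈ -55.500)
A(s, z) = -48*s
(-24 + q)*A(11, n) = (-24 - 111/2)*(-48*11) = -159/2*(-528) = 41976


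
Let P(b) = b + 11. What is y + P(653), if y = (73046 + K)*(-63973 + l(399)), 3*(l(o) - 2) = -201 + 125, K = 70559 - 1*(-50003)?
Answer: -12390201440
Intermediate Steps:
K = 120562 (K = 70559 + 50003 = 120562)
l(o) = -70/3 (l(o) = 2 + (-201 + 125)/3 = 2 + (⅓)*(-76) = 2 - 76/3 = -70/3)
P(b) = 11 + b
y = -12390202104 (y = (73046 + 120562)*(-63973 - 70/3) = 193608*(-191989/3) = -12390202104)
y + P(653) = -12390202104 + (11 + 653) = -12390202104 + 664 = -12390201440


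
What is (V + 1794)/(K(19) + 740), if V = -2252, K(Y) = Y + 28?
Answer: -458/787 ≈ -0.58196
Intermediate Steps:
K(Y) = 28 + Y
(V + 1794)/(K(19) + 740) = (-2252 + 1794)/((28 + 19) + 740) = -458/(47 + 740) = -458/787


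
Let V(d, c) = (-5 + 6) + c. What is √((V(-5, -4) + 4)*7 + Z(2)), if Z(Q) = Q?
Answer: 3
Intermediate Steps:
V(d, c) = 1 + c
√((V(-5, -4) + 4)*7 + Z(2)) = √(((1 - 4) + 4)*7 + 2) = √((-3 + 4)*7 + 2) = √(1*7 + 2) = √(7 + 2) = √9 = 3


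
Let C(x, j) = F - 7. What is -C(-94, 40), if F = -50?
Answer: 57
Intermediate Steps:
C(x, j) = -57 (C(x, j) = -50 - 7 = -57)
-C(-94, 40) = -1*(-57) = 57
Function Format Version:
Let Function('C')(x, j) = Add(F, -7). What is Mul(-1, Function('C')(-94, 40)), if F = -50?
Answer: 57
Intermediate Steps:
Function('C')(x, j) = -57 (Function('C')(x, j) = Add(-50, -7) = -57)
Mul(-1, Function('C')(-94, 40)) = Mul(-1, -57) = 57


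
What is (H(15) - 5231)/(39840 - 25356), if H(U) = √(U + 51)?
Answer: -5231/14484 + √66/14484 ≈ -0.36060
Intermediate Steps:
H(U) = √(51 + U)
(H(15) - 5231)/(39840 - 25356) = (√(51 + 15) - 5231)/(39840 - 25356) = (√66 - 5231)/14484 = (-5231 + √66)*(1/14484) = -5231/14484 + √66/14484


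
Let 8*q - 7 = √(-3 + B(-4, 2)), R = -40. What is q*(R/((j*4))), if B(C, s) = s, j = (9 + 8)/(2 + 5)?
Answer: -245/68 - 35*I/68 ≈ -3.6029 - 0.51471*I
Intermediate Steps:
j = 17/7 ≈ 2.4286
q = 7/8 + I/8 (q = 7/8 + √(-3 + 2)/8 = 7/8 + √(-1)/8 = 7/8 + I/8 ≈ 0.875 + 0.125*I)
q*(R/((j*4))) = (7/8 + I/8)*(-40/((17/7)*4)) = (7/8 + I/8)*(-40/68/7) = (7/8 + I/8)*(-40*7/68) = (7/8 + I/8)*(-70/17) = -245/68 - 35*I/68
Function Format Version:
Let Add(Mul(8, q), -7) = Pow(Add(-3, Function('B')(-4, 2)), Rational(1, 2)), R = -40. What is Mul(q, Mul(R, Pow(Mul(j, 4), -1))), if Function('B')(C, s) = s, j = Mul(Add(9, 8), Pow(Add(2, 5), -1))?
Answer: Add(Rational(-245, 68), Mul(Rational(-35, 68), I)) ≈ Add(-3.6029, Mul(-0.51471, I))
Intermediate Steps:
j = Rational(17, 7) (j = Mul(17, Pow(7, -1)) = Mul(17, Rational(1, 7)) = Rational(17, 7) ≈ 2.4286)
q = Add(Rational(7, 8), Mul(Rational(1, 8), I)) (q = Add(Rational(7, 8), Mul(Rational(1, 8), Pow(Add(-3, 2), Rational(1, 2)))) = Add(Rational(7, 8), Mul(Rational(1, 8), Pow(-1, Rational(1, 2)))) = Add(Rational(7, 8), Mul(Rational(1, 8), I)) ≈ Add(0.87500, Mul(0.12500, I)))
Mul(q, Mul(R, Pow(Mul(j, 4), -1))) = Mul(Add(Rational(7, 8), Mul(Rational(1, 8), I)), Mul(-40, Pow(Mul(Rational(17, 7), 4), -1))) = Mul(Add(Rational(7, 8), Mul(Rational(1, 8), I)), Mul(-40, Pow(Rational(68, 7), -1))) = Mul(Add(Rational(7, 8), Mul(Rational(1, 8), I)), Mul(-40, Rational(7, 68))) = Mul(Add(Rational(7, 8), Mul(Rational(1, 8), I)), Rational(-70, 17)) = Add(Rational(-245, 68), Mul(Rational(-35, 68), I))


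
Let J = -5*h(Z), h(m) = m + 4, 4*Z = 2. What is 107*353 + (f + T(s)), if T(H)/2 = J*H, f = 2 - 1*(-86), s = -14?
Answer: 38489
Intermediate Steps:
Z = 1/2 (Z = (1/4)*2 = 1/2 ≈ 0.50000)
h(m) = 4 + m
f = 88 (f = 2 + 86 = 88)
J = -45/2 (J = -5*(4 + 1/2) = -5*9/2 = -45/2 ≈ -22.500)
T(H) = -45*H (T(H) = 2*(-45*H/2) = -45*H)
107*353 + (f + T(s)) = 107*353 + (88 - 45*(-14)) = 37771 + (88 + 630) = 37771 + 718 = 38489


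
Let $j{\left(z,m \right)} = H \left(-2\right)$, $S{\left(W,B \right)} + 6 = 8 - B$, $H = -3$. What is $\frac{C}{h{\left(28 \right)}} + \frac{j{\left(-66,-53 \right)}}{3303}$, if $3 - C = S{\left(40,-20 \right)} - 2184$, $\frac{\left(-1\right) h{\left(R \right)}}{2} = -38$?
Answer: $\frac{2383817}{83676} \approx 28.489$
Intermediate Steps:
$h{\left(R \right)} = 76$ ($h{\left(R \right)} = \left(-2\right) \left(-38\right) = 76$)
$S{\left(W,B \right)} = 2 - B$ ($S{\left(W,B \right)} = -6 - \left(-8 + B\right) = 2 - B$)
$j{\left(z,m \right)} = 6$ ($j{\left(z,m \right)} = \left(-3\right) \left(-2\right) = 6$)
$C = 2165$ ($C = 3 - \left(\left(2 - -20\right) - 2184\right) = 3 - \left(\left(2 + 20\right) - 2184\right) = 3 - \left(22 - 2184\right) = 3 - -2162 = 3 + 2162 = 2165$)
$\frac{C}{h{\left(28 \right)}} + \frac{j{\left(-66,-53 \right)}}{3303} = \frac{2165}{76} + \frac{6}{3303} = 2165 \cdot \frac{1}{76} + 6 \cdot \frac{1}{3303} = \frac{2165}{76} + \frac{2}{1101} = \frac{2383817}{83676}$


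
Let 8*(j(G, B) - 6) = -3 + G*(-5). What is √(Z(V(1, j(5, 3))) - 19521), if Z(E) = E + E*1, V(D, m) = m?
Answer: 2*I*√4879 ≈ 139.7*I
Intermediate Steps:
j(G, B) = 45/8 - 5*G/8 (j(G, B) = 6 + (-3 + G*(-5))/8 = 6 + (-3 - 5*G)/8 = 6 + (-3/8 - 5*G/8) = 45/8 - 5*G/8)
Z(E) = 2*E (Z(E) = E + E = 2*E)
√(Z(V(1, j(5, 3))) - 19521) = √(2*(45/8 - 5/8*5) - 19521) = √(2*(45/8 - 25/8) - 19521) = √(2*(5/2) - 19521) = √(5 - 19521) = √(-19516) = 2*I*√4879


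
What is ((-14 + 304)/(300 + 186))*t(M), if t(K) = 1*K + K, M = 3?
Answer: 290/81 ≈ 3.5802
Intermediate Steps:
t(K) = 2*K (t(K) = K + K = 2*K)
((-14 + 304)/(300 + 186))*t(M) = ((-14 + 304)/(300 + 186))*(2*3) = (290/486)*6 = (290*(1/486))*6 = (145/243)*6 = 290/81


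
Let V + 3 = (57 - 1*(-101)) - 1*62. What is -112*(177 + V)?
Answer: -30240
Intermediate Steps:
V = 93 (V = -3 + ((57 - 1*(-101)) - 1*62) = -3 + ((57 + 101) - 62) = -3 + (158 - 62) = -3 + 96 = 93)
-112*(177 + V) = -112*(177 + 93) = -112*270 = -30240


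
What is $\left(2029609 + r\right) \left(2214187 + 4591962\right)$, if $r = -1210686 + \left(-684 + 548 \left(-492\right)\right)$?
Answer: $3734009882827$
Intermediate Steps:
$r = -1480986$ ($r = -1210686 - 270300 = -1480986$)
$\left(2029609 + r\right) \left(2214187 + 4591962\right) = \left(2029609 - 1480986\right) \left(2214187 + 4591962\right) = 548623 \cdot 6806149 = 3734009882827$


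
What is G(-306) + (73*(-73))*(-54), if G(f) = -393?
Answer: 287373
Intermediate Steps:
G(-306) + (73*(-73))*(-54) = -393 + (73*(-73))*(-54) = -393 - 5329*(-54) = -393 + 287766 = 287373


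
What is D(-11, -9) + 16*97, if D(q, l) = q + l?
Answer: 1532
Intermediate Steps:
D(q, l) = l + q
D(-11, -9) + 16*97 = (-9 - 11) + 16*97 = -20 + 1552 = 1532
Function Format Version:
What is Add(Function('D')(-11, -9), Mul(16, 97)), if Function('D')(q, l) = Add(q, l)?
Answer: 1532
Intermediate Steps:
Function('D')(q, l) = Add(l, q)
Add(Function('D')(-11, -9), Mul(16, 97)) = Add(Add(-9, -11), Mul(16, 97)) = Add(-20, 1552) = 1532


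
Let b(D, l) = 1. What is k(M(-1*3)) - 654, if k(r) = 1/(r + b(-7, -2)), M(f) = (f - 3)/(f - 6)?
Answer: -3267/5 ≈ -653.40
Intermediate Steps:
M(f) = (-3 + f)/(-6 + f)
k(r) = 1/(1 + r) (k(r) = 1/(r + 1) = 1/(1 + r))
k(M(-1*3)) - 654 = 1/(1 + (-3 - 1*3)/(-6 - 1*3)) - 654 = 1/(1 + (-3 - 3)/(-6 - 3)) - 654 = 1/(1 - 6/(-9)) - 654 = 1/(1 - ⅑*(-6)) - 654 = 1/(1 + ⅔) - 654 = 1/(5/3) - 654 = ⅗ - 654 = -3267/5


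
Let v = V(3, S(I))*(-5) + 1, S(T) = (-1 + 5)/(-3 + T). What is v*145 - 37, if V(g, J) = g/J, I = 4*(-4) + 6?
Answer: 28707/4 ≈ 7176.8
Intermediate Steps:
I = -10 (I = -16 + 6 = -10)
S(T) = 4/(-3 + T)
v = 199/4 (v = (3/((4/(-3 - 10))))*(-5) + 1 = (3/((4/(-13))))*(-5) + 1 = (3/((4*(-1/13))))*(-5) + 1 = (3/(-4/13))*(-5) + 1 = (3*(-13/4))*(-5) + 1 = -39/4*(-5) + 1 = 195/4 + 1 = 199/4 ≈ 49.750)
v*145 - 37 = (199/4)*145 - 37 = 28855/4 - 37 = 28707/4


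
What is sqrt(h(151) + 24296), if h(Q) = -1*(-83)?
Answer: sqrt(24379) ≈ 156.14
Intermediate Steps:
h(Q) = 83
sqrt(h(151) + 24296) = sqrt(83 + 24296) = sqrt(24379)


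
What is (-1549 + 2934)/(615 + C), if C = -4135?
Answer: -277/704 ≈ -0.39347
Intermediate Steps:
(-1549 + 2934)/(615 + C) = (-1549 + 2934)/(615 - 4135) = 1385/(-3520) = 1385*(-1/3520) = -277/704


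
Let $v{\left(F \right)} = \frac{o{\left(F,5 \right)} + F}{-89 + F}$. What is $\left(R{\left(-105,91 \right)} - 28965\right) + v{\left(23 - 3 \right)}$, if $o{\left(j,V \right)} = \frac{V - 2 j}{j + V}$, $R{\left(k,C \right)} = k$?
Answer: $- \frac{3343081}{115} \approx -29070.0$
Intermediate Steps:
$o{\left(j,V \right)} = \frac{V - 2 j}{V + j}$
$v{\left(F \right)} = \frac{F + \frac{5 - 2 F}{5 + F}}{-89 + F}$ ($v{\left(F \right)} = \frac{\frac{5 - 2 F}{5 + F} + F}{-89 + F} = \frac{F + \frac{5 - 2 F}{5 + F}}{-89 + F}$)
$\left(R{\left(-105,91 \right)} - 28965\right) + v{\left(23 - 3 \right)} = \left(-105 - 28965\right) + \frac{5 - 2 \left(23 - 3\right) + \left(23 - 3\right) \left(5 + \left(23 - 3\right)\right)}{\left(-89 + \left(23 - 3\right)\right) \left(5 + \left(23 - 3\right)\right)} = -29070 + \frac{5 - 40 + 20 \left(5 + 20\right)}{\left(-89 + 20\right) \left(5 + 20\right)} = -29070 + \frac{5 - 40 + 20 \cdot 25}{\left(-69\right) 25} = -29070 - \frac{5 - 40 + 500}{1725} = -29070 - \frac{1}{1725} \cdot 465 = -29070 - \frac{31}{115} = - \frac{3343081}{115}$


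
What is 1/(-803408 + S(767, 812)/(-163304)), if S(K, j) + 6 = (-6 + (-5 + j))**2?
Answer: -163304/131200381627 ≈ -1.2447e-6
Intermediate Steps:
S(K, j) = -6 + (-11 + j)**2 (S(K, j) = -6 + (-6 + (-5 + j))**2 = -6 + (-11 + j)**2)
1/(-803408 + S(767, 812)/(-163304)) = 1/(-803408 + (-6 + (-11 + 812)**2)/(-163304)) = 1/(-803408 + (-6 + 801**2)*(-1/163304)) = 1/(-803408 + (-6 + 641601)*(-1/163304)) = 1/(-803408 + 641595*(-1/163304)) = 1/(-803408 - 641595/163304) = 1/(-131200381627/163304) = -163304/131200381627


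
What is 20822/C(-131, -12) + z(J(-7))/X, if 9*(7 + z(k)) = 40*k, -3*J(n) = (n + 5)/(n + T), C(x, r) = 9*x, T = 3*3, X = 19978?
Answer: -1247965267/70662186 ≈ -17.661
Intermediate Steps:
T = 9
J(n) = -(5 + n)/(3*(9 + n)) (J(n) = -(n + 5)/(3*(n + 9)) = -(5 + n)/(3*(9 + n)))
z(k) = -7 + 40*k/9 (z(k) = -7 + (40*k)/9 = -7 + 40*k/9)
20822/C(-131, -12) + z(J(-7))/X = 20822/((9*(-131))) + (-7 + 40*((-5 - 1*(-7))/(3*(9 - 7)))/9)/19978 = 20822/(-1179) + (-7 + 40*((⅓)*(-5 + 7)/2)/9)*(1/19978) = 20822*(-1/1179) + (-7 + 40*((⅓)*(½)*2)/9)*(1/19978) = -20822/1179 + (-7 + (40/9)*(⅓))*(1/19978) = -20822/1179 + (-7 + 40/27)*(1/19978) = -20822/1179 - 149/27*1/19978 = -20822/1179 - 149/539406 = -1247965267/70662186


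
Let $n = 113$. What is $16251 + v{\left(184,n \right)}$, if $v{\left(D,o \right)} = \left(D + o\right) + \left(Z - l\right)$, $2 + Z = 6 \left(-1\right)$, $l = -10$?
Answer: $16550$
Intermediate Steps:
$Z = -8$ ($Z = -2 + 6 \left(-1\right) = -2 - 6 = -8$)
$v{\left(D,o \right)} = 2 + D + o$ ($v{\left(D,o \right)} = \left(D + o\right) - -2 = \left(D + o\right) + \left(-8 + 10\right) = \left(D + o\right) + 2 = 2 + D + o$)
$16251 + v{\left(184,n \right)} = 16251 + \left(2 + 184 + 113\right) = 16251 + 299 = 16550$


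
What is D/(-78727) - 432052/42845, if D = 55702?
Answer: -300832314/27876515 ≈ -10.792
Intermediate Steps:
D/(-78727) - 432052/42845 = 55702/(-78727) - 432052/42845 = 55702*(-1/78727) - 432052*1/42845 = -55702/78727 - 432052/42845 = -300832314/27876515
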